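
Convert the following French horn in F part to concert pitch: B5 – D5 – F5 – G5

E5 G4 Bb4 C5

The French horn in F sounds a perfect fifth below written, so transpose each written note down a perfect fifth.
B5 → E5
D5 → G4
F5 → Bb4
G5 → C5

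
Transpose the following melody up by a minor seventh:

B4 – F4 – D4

A5 Eb5 C5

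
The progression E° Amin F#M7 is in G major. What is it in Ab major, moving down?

F° Bbmin GM7

G major down to Ab major is a major seventh; each chord root moves by that interval while the quality stays the same.
E°: root E down a major seventh → F, giving F°.
Amin: root A down a major seventh → Bb, giving Bbmin.
F#M7: root F# down a major seventh → G, giving GM7.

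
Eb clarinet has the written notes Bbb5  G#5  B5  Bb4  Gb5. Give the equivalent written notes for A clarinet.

Fbb6 D6 F6 Fb5 Dbb6

First find concert pitch: the Eb clarinet sounds a minor third above written, so Bbb5 G#5 B5 Bb4 Gb5 sounds Dbb6 B5 D6 Db5 Bbb5.
Then write for A clarinet: it sounds a minor third below written, so the part must be a minor third above concert.
Dbb6 → Fbb6
B5 → D6
D6 → F6
Db5 → Fb5
Bbb5 → Dbb6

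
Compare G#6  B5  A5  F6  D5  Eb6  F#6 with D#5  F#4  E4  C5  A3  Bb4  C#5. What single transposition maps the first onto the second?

From G#6 to D#5 is 11 letter names — an eleventh of some quality.
D#5 to G#6 is 17 semitones, which makes it a perfect eleventh; the second version is lower, so the direction is down.
Checking another pair — F#6 → C#5 — gives the same interval.

down a perfect eleventh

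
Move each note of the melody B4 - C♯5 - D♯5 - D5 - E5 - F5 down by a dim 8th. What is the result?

B4 gives B#3
C#5 gives C##4
D#5 gives D##4
D5 gives D#4
E5 gives E#4
F5 gives F#4

B#3 C##4 D##4 D#4 E#4 F#4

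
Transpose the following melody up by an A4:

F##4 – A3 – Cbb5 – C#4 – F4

An augmented fourth up from F##4 gives B##4.
A3: a fourth up reaches D, and 6 semitones makes it D#4.
Cbb5: a fourth up reaches F, and 6 semitones makes it Fb5.
C#4 up an augmented fourth is F##4.
F4 up an augmented fourth is B4.

B##4 D#4 Fb5 F##4 B4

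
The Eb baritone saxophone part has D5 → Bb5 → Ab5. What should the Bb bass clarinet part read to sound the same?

G4 Eb5 Db5

First find concert pitch: the Eb baritone saxophone sounds a major thirteenth below written, so D5 Bb5 Ab5 sounds F3 Db4 Cb4.
Then write for Bb bass clarinet: it sounds a major ninth below written, so the part must be a major ninth above concert.
F3 → G4
Db4 → Eb5
Cb4 → Db5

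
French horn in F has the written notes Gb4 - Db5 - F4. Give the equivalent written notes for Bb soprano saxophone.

Db4 Ab4 C4

First find concert pitch: the French horn in F sounds a perfect fifth below written, so Gb4 Db5 F4 sounds Cb4 Gb4 Bb3.
Then write for Bb soprano saxophone: it sounds a major second below written, so the part must be a major second above concert.
Cb4 → Db4
Gb4 → Ab4
Bb3 → C4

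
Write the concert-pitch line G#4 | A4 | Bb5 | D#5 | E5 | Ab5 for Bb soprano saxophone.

Written C4 sounds as Bb3 on the Bb soprano saxophone, so concert pitches are written a major second up.
G#4 becomes A#4
A4 becomes B4
Bb5 becomes C6
D#5 becomes E#5
E5 becomes F#5
Ab5 becomes Bb5

A#4 B4 C6 E#5 F#5 Bb5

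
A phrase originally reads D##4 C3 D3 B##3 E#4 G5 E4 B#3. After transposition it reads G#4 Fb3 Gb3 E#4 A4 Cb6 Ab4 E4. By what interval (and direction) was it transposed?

up a diminished fourth

From D##4 to G#4 is 4 letter names — a fourth of some quality.
D##4 to G#4 is 4 semitones, which makes it a diminished fourth; the second version is higher, so the direction is up.
Checking another pair — B#3 → E4 — gives the same interval.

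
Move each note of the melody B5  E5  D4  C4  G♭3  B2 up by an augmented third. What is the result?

D##6 G##5 F##4 E#4 B3 D##3

B5 to D##6
E5 to G##5
D4 to F##4
C4 to E#4
Gb3 to B3
B2 to D##3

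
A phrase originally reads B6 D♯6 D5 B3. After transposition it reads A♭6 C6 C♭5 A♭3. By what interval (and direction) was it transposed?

Take the first pair: B6 → Ab6. B to A spans 2 letter names, so the interval is some kind of second.
Ab6 to B6 is 3 semitones, which makes it an augmented second; the second version is lower, so the direction is down.
Checking another pair — B3 → Ab3 — gives the same interval.

down an augmented second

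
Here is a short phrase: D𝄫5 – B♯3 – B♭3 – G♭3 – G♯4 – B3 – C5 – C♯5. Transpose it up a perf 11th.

Dbb5 → Gbb6
B#3 → E#5
Bb3 → Eb5
Gb3 → Cb5
G#4 → C#6
B3 → E5
C5 → F6
C#5 → F#6

Gbb6 E#5 Eb5 Cb5 C#6 E5 F6 F#6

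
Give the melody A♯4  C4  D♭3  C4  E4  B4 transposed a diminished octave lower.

A##3 C#3 D2 C#3 E#3 B#3

A#4 down a diminished octave is A##3.
C4 down a diminished octave is C#3.
Db3: an octave down reaches D, and 11 semitones makes it D2.
A diminished octave down from C4 gives C#3.
E4: an octave down reaches E, and 11 semitones makes it E#3.
B4 down a diminished octave is B#3.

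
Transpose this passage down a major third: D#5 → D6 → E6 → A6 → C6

B4 Bb5 C6 F6 Ab5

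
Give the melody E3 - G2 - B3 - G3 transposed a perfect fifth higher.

E3 up a perfect fifth is B3.
A perfect fifth up from G2 gives D3.
B3 up a perfect fifth is F#4.
G3 up a perfect fifth is D4.

B3 D3 F#4 D4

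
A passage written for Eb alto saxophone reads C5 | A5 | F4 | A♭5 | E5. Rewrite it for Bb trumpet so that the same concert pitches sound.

First find concert pitch: the Eb alto saxophone sounds a major sixth below written, so C5 A5 F4 A♭5 E5 sounds Eb4 C5 Ab3 Cb5 G4.
Then write for Bb trumpet: it sounds a major second below written, so the part must be a major second above concert.
Eb4 → F4
C5 → D5
Ab3 → Bb3
Cb5 → Db5
G4 → A4

F4 D5 Bb3 Db5 A4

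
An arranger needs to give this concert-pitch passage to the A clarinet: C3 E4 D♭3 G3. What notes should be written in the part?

Eb3 G4 Fb3 Bb3

Written C4 sounds as A3 on the A clarinet, so concert pitches are written a minor third up.
C3 -> Eb3
E4 -> G4
Db3 -> Fb3
G3 -> Bb3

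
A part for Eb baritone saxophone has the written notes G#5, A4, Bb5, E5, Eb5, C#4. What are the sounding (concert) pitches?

B3 C3 Db4 G3 Gb3 E2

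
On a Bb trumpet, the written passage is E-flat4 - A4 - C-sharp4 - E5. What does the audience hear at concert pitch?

Written C4 on the Bb trumpet sounds as Bb3, a major second lower; apply that shift to every note.
Eb4 gives Db4
A4 gives G4
C#4 gives B3
E5 gives D5

Db4 G4 B3 D5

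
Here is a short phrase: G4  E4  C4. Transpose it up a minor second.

A minor second up from G4 gives Ab4.
E4 up a minor second is F4.
C4 up a minor second is Db4.

Ab4 F4 Db4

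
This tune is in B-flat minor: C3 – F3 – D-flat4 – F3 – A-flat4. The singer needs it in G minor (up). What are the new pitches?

A3 D4 Bb4 D4 F5

From B-flat up to G is a major sixth; apply that to each pitch.
C3 to A3
F3 to D4
Db4 to Bb4
F3 to D4
Ab4 to F5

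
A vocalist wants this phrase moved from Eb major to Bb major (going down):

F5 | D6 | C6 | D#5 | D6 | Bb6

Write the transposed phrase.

C5 A5 G5 A#4 A5 F6

Eb major to Bb major down is a perfect fourth, so every note moves down by that interval.
F5 -> C5
D6 -> A5
C6 -> G5
D#5 -> A#4
D6 -> A5
Bb6 -> F6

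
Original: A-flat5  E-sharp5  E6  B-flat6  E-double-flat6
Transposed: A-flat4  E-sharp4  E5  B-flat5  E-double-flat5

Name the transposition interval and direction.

down a perfect octave

From Ab5 to Ab4 is 8 letter names — an octave of some quality.
Ab4 to Ab5 is 12 semitones, which makes it a perfect octave; the second version is lower, so the direction is down.
Checking another pair — Ebb6 → Ebb5 — gives the same interval.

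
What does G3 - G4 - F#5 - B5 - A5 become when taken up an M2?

G3: a second up reaches A, and 2 semitones makes it A3.
G4 up a major second is A4.
F#5: a second up reaches G, and 2 semitones makes it G#5.
B5 up a major second is C#6.
A5: a second up reaches B, and 2 semitones makes it B5.

A3 A4 G#5 C#6 B5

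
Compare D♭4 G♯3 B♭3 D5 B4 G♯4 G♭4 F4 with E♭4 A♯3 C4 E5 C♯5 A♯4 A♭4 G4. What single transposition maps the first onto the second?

up a major second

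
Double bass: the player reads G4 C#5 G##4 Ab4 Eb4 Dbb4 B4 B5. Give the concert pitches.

Written C4 on the double bass sounds as C3, a perfect octave lower; apply that shift to every note.
G4 gives G3
C#5 gives C#4
G##4 gives G##3
Ab4 gives Ab3
Eb4 gives Eb3
Dbb4 gives Dbb3
B4 gives B3
B5 gives B4

G3 C#4 G##3 Ab3 Eb3 Dbb3 B3 B4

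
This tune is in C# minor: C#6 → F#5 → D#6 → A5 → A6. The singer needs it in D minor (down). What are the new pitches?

C# minor to D minor down is a major seventh, so every note moves down by that interval.
C#6 -> D5
F#5 -> G4
D#6 -> E5
A5 -> Bb4
A6 -> Bb5

D5 G4 E5 Bb4 Bb5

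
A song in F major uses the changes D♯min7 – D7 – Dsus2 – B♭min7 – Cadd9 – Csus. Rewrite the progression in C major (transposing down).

F major down to C major is a perfect fourth; each chord root moves by that interval while the quality stays the same.
D♯min7: root D♯ down a perfect fourth → A#, giving A#min7.
D7: root D down a perfect fourth → A, giving A7.
Dsus2: root D down a perfect fourth → A, giving Asus2.
B♭min7: root B♭ down a perfect fourth → F, giving Fmin7.
Cadd9: root C down a perfect fourth → G, giving Gadd9.
Csus: root C down a perfect fourth → G, giving Gsus.

A#min7 A7 Asus2 Fmin7 Gadd9 Gsus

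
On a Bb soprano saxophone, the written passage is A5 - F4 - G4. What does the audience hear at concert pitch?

G5 Eb4 F4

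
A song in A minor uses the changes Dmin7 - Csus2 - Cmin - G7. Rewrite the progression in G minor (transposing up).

Cmin7 Bbsus2 Bbmin F7

A minor up to G minor is a minor seventh; each chord root moves by that interval while the quality stays the same.
Dmin7: root D up a minor seventh → C, giving Cmin7.
Csus2: root C up a minor seventh → Bb, giving Bbsus2.
Cmin: root C up a minor seventh → Bb, giving Bbmin.
G7: root G up a minor seventh → F, giving F7.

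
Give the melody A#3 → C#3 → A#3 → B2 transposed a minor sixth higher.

F#4 A3 F#4 G3

A minor sixth up from A#3 gives F#4.
A minor sixth up from C#3 gives A3.
A#3 up a minor sixth is F#4.
B2 up a minor sixth is G3.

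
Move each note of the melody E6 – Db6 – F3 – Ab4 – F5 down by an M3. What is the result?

C6 Bbb5 Db3 Fb4 Db5

E6 gives C6
Db6 gives Bbb5
F3 gives Db3
Ab4 gives Fb4
F5 gives Db5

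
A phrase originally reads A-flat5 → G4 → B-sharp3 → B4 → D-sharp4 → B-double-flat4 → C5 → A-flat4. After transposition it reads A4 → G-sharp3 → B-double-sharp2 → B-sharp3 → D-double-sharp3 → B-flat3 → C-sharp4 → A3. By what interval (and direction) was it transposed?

From Ab5 to A4 is 8 letter names — an octave of some quality.
A4 to Ab5 is 11 semitones, which makes it a diminished octave; the second version is lower, so the direction is down.
Checking another pair — Ab4 → A3 — gives the same interval.

down a diminished octave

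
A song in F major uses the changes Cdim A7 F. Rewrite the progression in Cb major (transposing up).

Gbdim Eb7 Cb

F major up to Cb major is a diminished fifth; each chord root moves by that interval while the quality stays the same.
Cdim: root C up a diminished fifth → Gb, giving Gbdim.
A7: root A up a diminished fifth → Eb, giving Eb7.
F: root F up a diminished fifth → Cb, giving Cb.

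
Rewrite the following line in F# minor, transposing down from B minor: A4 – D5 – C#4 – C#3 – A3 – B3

From B down to F# is a perfect fourth; apply that to each pitch.
A4 → E4
D5 → A4
C#4 → G#3
C#3 → G#2
A3 → E3
B3 → F#3

E4 A4 G#3 G#2 E3 F#3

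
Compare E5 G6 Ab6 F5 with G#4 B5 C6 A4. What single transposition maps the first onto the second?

From E5 to G#4 is 6 letter names — a sixth of some quality.
G#4 to E5 is 8 semitones, which makes it a minor sixth; the second version is lower, so the direction is down.
Checking another pair — F5 → A4 — gives the same interval.

down a minor sixth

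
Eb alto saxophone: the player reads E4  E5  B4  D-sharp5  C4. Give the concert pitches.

G3 G4 D4 F#4 Eb3

The Eb alto saxophone sounds a major sixth below written, so transpose each written note down a major sixth.
E4 becomes G3
E5 becomes G4
B4 becomes D4
D#5 becomes F#4
C4 becomes Eb3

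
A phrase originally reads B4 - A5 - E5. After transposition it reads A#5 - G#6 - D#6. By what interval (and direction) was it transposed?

Take the first pair: B4 → A#5. B to A spans 7 letter names, so the interval is some kind of seventh.
B4 to A#5 is 11 semitones, which makes it a major seventh; the second version is higher, so the direction is up.
Checking another pair — E5 → D#6 — gives the same interval.

up a major seventh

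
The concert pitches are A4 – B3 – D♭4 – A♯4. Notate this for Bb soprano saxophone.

B4 C#4 Eb4 B#4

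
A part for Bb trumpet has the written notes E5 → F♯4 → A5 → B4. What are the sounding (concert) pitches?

D5 E4 G5 A4

The Bb trumpet sounds a major second below written, so transpose each written note down a major second.
E5 to D5
F#4 to E4
A5 to G5
B4 to A4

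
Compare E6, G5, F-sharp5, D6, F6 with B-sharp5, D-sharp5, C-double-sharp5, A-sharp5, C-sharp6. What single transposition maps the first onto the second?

down a diminished fourth

From E6 to B#5 is 4 letter names — a fourth of some quality.
B#5 to E6 is 4 semitones, which makes it a diminished fourth; the second version is lower, so the direction is down.
Checking another pair — F6 → C#6 — gives the same interval.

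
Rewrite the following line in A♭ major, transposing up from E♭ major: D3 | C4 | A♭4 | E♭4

G3 F4 Db5 Ab4

E♭ major to A♭ major up is a perfect fourth, so every note moves up by that interval.
D3 → G3
C4 → F4
Ab4 → Db5
Eb4 → Ab4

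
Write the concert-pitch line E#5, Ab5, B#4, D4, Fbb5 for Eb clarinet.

The Eb clarinet sounds a minor third above written, so the written part must be a minor third below concert — transpose each note down.
E#5 to C##5
Ab5 to F5
B#4 to G##4
D4 to B3
Fbb5 to Dbb5

C##5 F5 G##4 B3 Dbb5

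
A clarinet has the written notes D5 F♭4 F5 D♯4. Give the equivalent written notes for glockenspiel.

B2 Db2 D3 B#1

First find concert pitch: the A clarinet sounds a minor third below written, so D5 F♭4 F5 D♯4 sounds B4 Db4 D5 B#3.
Then write for glockenspiel: it sounds a perfect fifteenth above written, so the part must be a perfect fifteenth below concert.
B4 → B2
Db4 → Db2
D5 → D3
B#3 → B#1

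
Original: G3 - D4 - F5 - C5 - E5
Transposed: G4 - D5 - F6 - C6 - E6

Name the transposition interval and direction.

up a perfect octave

From G3 to G4 is 8 letter names — an octave of some quality.
G3 to G4 is 12 semitones, which makes it a perfect octave; the second version is higher, so the direction is up.
Checking another pair — E5 → E6 — gives the same interval.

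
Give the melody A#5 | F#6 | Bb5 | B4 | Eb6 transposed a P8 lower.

A#4 F#5 Bb4 B3 Eb5

A#5 becomes A#4
F#6 becomes F#5
Bb5 becomes Bb4
B4 becomes B3
Eb6 becomes Eb5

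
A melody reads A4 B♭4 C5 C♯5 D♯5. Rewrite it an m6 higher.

F5 Gb5 Ab5 A5 B5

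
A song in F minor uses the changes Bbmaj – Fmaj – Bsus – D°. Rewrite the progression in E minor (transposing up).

F minor up to E minor is a major seventh; each chord root moves by that interval while the quality stays the same.
Bbmaj: root Bb up a major seventh → A, giving Amaj.
Fmaj: root F up a major seventh → E, giving Emaj.
Bsus: root B up a major seventh → A#, giving A#sus.
D°: root D up a major seventh → C#, giving C#°.

Amaj Emaj A#sus C#°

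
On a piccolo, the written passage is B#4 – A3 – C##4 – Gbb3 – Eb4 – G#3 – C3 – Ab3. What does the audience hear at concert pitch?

B#5 A4 C##5 Gbb4 Eb5 G#4 C4 Ab4

Written C4 on the piccolo sounds as C5, a perfect octave higher; apply that shift to every note.
B#4 → B#5
A3 → A4
C##4 → C##5
Gbb3 → Gbb4
Eb4 → Eb5
G#3 → G#4
C3 → C4
Ab3 → Ab4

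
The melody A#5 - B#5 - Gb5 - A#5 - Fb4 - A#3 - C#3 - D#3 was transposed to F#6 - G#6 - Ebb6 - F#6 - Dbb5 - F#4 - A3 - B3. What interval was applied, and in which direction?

From A#5 to F#6 is 6 letter names — a sixth of some quality.
A#5 to F#6 is 8 semitones, which makes it a minor sixth; the second version is higher, so the direction is up.
Checking another pair — D#3 → B3 — gives the same interval.

up a minor sixth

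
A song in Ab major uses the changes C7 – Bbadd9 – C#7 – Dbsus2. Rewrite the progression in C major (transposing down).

E7 Dadd9 E#7 Fsus2

Ab major down to C major is a minor sixth; each chord root moves by that interval while the quality stays the same.
C7: root C down a minor sixth → E, giving E7.
Bbadd9: root Bb down a minor sixth → D, giving Dadd9.
C#7: root C# down a minor sixth → E#, giving E#7.
Dbsus2: root Db down a minor sixth → F, giving Fsus2.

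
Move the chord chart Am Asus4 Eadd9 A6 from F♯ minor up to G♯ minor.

F♯ minor up to G♯ minor is a major second; each chord root moves by that interval while the quality stays the same.
Am: root A up a major second → B, giving Bm.
Asus4: root A up a major second → B, giving Bsus4.
Eadd9: root E up a major second → F#, giving F#add9.
A6: root A up a major second → B, giving B6.

Bm Bsus4 F#add9 B6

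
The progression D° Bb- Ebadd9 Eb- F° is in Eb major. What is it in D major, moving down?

Eb major down to D major is a minor second; each chord root moves by that interval while the quality stays the same.
D°: root D down a minor second → C#, giving C#°.
Bb-: root Bb down a minor second → A, giving A-.
Ebadd9: root Eb down a minor second → D, giving Dadd9.
Eb-: root Eb down a minor second → D, giving D-.
F°: root F down a minor second → E, giving E°.

C#° A- Dadd9 D- E°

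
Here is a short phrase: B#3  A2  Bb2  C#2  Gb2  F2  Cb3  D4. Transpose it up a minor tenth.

D#5 C4 Db4 E3 Bbb3 Ab3 Ebb4 F5

B#3 -> D#5
A2 -> C4
Bb2 -> Db4
C#2 -> E3
Gb2 -> Bbb3
F2 -> Ab3
Cb3 -> Ebb4
D4 -> F5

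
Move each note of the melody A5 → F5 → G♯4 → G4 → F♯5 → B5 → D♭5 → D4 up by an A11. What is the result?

D#7 B6 C##6 C#6 B#6 E#7 G6 G#5

An augmented eleventh up from A5 gives D#7.
An augmented eleventh up from F5 gives B6.
G#4: an eleventh up reaches C, and 18 semitones makes it C##6.
G4 up an augmented eleventh is C#6.
F#5 up an augmented eleventh is B#6.
B5: an eleventh up reaches E, and 18 semitones makes it E#7.
An augmented eleventh up from Db5 gives G6.
D4: an eleventh up reaches G, and 18 semitones makes it G#5.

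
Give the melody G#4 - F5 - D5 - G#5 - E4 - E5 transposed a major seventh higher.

F##5 E6 C#6 F##6 D#5 D#6

G#4 gives F##5
F5 gives E6
D5 gives C#6
G#5 gives F##6
E4 gives D#5
E5 gives D#6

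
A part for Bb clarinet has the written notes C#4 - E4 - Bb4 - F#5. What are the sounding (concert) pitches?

Written C4 on the Bb clarinet sounds as Bb3, a major second lower; apply that shift to every note.
C#4 gives B3
E4 gives D4
Bb4 gives Ab4
F#5 gives E5

B3 D4 Ab4 E5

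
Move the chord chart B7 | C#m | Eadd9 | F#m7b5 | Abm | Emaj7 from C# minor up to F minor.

Eb7 Fm Abadd9 Bbm7b5 Dbbm Abmaj7

C# minor up to F minor is a diminished fourth; each chord root moves by that interval while the quality stays the same.
B7: root B up a diminished fourth → Eb, giving Eb7.
C#m: root C# up a diminished fourth → F, giving Fm.
Eadd9: root E up a diminished fourth → Ab, giving Abadd9.
F#m7b5: root F# up a diminished fourth → Bb, giving Bbm7b5.
Abm: root Ab up a diminished fourth → Dbb, giving Dbbm.
Emaj7: root E up a diminished fourth → Ab, giving Abmaj7.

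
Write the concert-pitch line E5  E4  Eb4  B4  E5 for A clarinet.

Written C4 sounds as A3 on the A clarinet, so concert pitches are written a minor third up.
E5 → G5
E4 → G4
Eb4 → Gb4
B4 → D5
E5 → G5

G5 G4 Gb4 D5 G5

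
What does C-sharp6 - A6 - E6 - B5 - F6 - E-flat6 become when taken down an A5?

F5 Db6 Ab5 Eb5 Bbb5 Abb5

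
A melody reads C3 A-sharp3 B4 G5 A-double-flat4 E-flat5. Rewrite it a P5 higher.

A perfect fifth up from C3 gives G3.
A#3 up a perfect fifth is E#4.
B4 up a perfect fifth is F#5.
A perfect fifth up from G5 gives D6.
A perfect fifth up from Abb4 gives Ebb5.
Eb5 up a perfect fifth is Bb5.

G3 E#4 F#5 D6 Ebb5 Bb5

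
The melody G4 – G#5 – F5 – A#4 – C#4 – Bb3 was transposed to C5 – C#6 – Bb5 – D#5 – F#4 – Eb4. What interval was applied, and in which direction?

Take the first pair: G4 → C5. G to C spans 4 letter names, so the interval is some kind of fourth.
G4 to C5 is 5 semitones, which makes it a perfect fourth; the second version is higher, so the direction is up.
Checking another pair — Bb3 → Eb4 — gives the same interval.

up a perfect fourth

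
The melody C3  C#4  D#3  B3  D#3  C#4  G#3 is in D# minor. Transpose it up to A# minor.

D# minor to A# minor up is a perfect fifth, so every note moves up by that interval.
C3 becomes G3
C#4 becomes G#4
D#3 becomes A#3
B3 becomes F#4
D#3 becomes A#3
C#4 becomes G#4
G#3 becomes D#4

G3 G#4 A#3 F#4 A#3 G#4 D#4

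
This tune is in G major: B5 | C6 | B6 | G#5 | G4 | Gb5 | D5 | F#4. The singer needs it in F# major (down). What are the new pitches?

G major to F# major down is a minor second, so every note moves down by that interval.
B5 to A#5
C6 to B5
B6 to A#6
G#5 to F##5
G4 to F#4
Gb5 to F5
D5 to C#5
F#4 to E#4

A#5 B5 A#6 F##5 F#4 F5 C#5 E#4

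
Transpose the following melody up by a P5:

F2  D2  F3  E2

C3 A2 C4 B2

F2 → C3
D2 → A2
F3 → C4
E2 → B2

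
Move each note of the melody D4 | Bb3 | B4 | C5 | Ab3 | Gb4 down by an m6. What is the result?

F#3 D3 D#4 E4 C3 Bb3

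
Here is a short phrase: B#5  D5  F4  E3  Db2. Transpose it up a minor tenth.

D#7 F6 Ab5 G4 Fb3

B#5 → D#7
D5 → F6
F4 → Ab5
E3 → G4
Db2 → Fb3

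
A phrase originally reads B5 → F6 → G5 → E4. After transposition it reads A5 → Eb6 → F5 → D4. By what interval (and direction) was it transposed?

From B5 to A5 is 2 letter names — a second of some quality.
A5 to B5 is 2 semitones, which makes it a major second; the second version is lower, so the direction is down.
Checking another pair — E4 → D4 — gives the same interval.

down a major second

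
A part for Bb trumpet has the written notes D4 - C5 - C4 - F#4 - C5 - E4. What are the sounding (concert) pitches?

Written C4 on the Bb trumpet sounds as Bb3, a major second lower; apply that shift to every note.
D4 becomes C4
C5 becomes Bb4
C4 becomes Bb3
F#4 becomes E4
C5 becomes Bb4
E4 becomes D4

C4 Bb4 Bb3 E4 Bb4 D4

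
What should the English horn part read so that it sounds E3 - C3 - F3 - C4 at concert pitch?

B3 G3 C4 G4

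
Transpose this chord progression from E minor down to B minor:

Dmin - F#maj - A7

E minor down to B minor is a perfect fourth; each chord root moves by that interval while the quality stays the same.
Dmin: root D down a perfect fourth → A, giving Amin.
F#maj: root F# down a perfect fourth → C#, giving C#maj.
A7: root A down a perfect fourth → E, giving E7.

Amin C#maj E7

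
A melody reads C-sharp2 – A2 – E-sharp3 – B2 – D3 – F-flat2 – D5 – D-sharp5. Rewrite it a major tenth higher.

E#3 C#4 G##4 D#4 F#4 Ab3 F#6 F##6

C#2 -> E#3
A2 -> C#4
E#3 -> G##4
B2 -> D#4
D3 -> F#4
Fb2 -> Ab3
D5 -> F#6
D#5 -> F##6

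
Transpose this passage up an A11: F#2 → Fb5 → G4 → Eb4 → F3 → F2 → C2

F#2: an eleventh up reaches B, and 18 semitones makes it B#3.
An augmented eleventh up from Fb5 gives Bb6.
G4 up an augmented eleventh is C#6.
Eb4: an eleventh up reaches A, and 18 semitones makes it A5.
F3 up an augmented eleventh is B4.
F2: an eleventh up reaches B, and 18 semitones makes it B3.
C2 up an augmented eleventh is F#3.

B#3 Bb6 C#6 A5 B4 B3 F#3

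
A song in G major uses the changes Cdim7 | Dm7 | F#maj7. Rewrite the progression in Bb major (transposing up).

Ebdim7 Fm7 Amaj7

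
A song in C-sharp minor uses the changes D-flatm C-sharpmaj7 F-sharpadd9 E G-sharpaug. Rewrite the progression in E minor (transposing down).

Fbm Emaj7 Aadd9 G Baug

C-sharp minor down to E minor is a major sixth; each chord root moves by that interval while the quality stays the same.
D-flatm: root D-flat down a major sixth → Fb, giving Fbm.
C-sharpmaj7: root C-sharp down a major sixth → E, giving Emaj7.
F-sharpadd9: root F-sharp down a major sixth → A, giving Aadd9.
E: root E down a major sixth → G, giving G.
G-sharpaug: root G-sharp down a major sixth → B, giving Baug.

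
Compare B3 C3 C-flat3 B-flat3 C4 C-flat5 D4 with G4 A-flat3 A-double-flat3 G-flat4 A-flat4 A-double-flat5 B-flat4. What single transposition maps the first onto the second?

up a minor sixth

From B3 to G4 is 6 letter names — a sixth of some quality.
B3 to G4 is 8 semitones, which makes it a minor sixth; the second version is higher, so the direction is up.
Checking another pair — D4 → Bb4 — gives the same interval.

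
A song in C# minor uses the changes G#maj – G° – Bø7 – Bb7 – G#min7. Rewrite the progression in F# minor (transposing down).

C#maj C° Eø7 Eb7 C#min7

C# minor down to F# minor is a perfect fifth; each chord root moves by that interval while the quality stays the same.
G#maj: root G# down a perfect fifth → C#, giving C#maj.
G°: root G down a perfect fifth → C, giving C°.
Bø7: root B down a perfect fifth → E, giving Eø7.
Bb7: root Bb down a perfect fifth → Eb, giving Eb7.
G#min7: root G# down a perfect fifth → C#, giving C#min7.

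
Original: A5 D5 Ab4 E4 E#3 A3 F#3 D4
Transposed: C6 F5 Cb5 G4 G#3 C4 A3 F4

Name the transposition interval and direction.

up a minor third

From A5 to C6 is 3 letter names — a third of some quality.
A5 to C6 is 3 semitones, which makes it a minor third; the second version is higher, so the direction is up.
Checking another pair — D4 → F4 — gives the same interval.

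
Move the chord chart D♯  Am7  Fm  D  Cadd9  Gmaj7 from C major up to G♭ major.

A Ebm7 Cbm Ab Gbadd9 Dbmaj7

C major up to G♭ major is a diminished fifth; each chord root moves by that interval while the quality stays the same.
D♯: root D♯ up a diminished fifth → A, giving A.
Am7: root A up a diminished fifth → Eb, giving Ebm7.
Fm: root F up a diminished fifth → Cb, giving Cbm.
D: root D up a diminished fifth → Ab, giving Ab.
Cadd9: root C up a diminished fifth → Gb, giving Gbadd9.
Gmaj7: root G up a diminished fifth → Db, giving Dbmaj7.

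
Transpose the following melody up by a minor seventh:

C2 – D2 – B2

Bb2 C3 A3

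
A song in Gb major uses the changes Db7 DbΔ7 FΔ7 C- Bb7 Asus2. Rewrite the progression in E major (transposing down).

Gb major down to E major is a diminished third; each chord root moves by that interval while the quality stays the same.
Db7: root Db down a diminished third → B, giving B7.
DbΔ7: root Db down a diminished third → B, giving BΔ7.
FΔ7: root F down a diminished third → D#, giving D#Δ7.
C-: root C down a diminished third → A#, giving A#-.
Bb7: root Bb down a diminished third → G#, giving G#7.
Asus2: root A down a diminished third → F##, giving F##sus2.

B7 BΔ7 D#Δ7 A#- G#7 F##sus2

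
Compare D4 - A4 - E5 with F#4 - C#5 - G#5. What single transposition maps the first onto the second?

up a major third

From D4 to F#4 is 3 letter names — a third of some quality.
D4 to F#4 is 4 semitones, which makes it a major third; the second version is higher, so the direction is up.
Checking another pair — E5 → G#5 — gives the same interval.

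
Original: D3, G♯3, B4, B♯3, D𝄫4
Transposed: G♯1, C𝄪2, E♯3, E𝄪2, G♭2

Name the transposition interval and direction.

down a diminished twelfth

Take the first pair: D3 → G#1. D to G spans 12 letter names, so the interval is some kind of twelfth.
G#1 to D3 is 18 semitones, which makes it a diminished twelfth; the second version is lower, so the direction is down.
Checking another pair — Dbb4 → Gb2 — gives the same interval.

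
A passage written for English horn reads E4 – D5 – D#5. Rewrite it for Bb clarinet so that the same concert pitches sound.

First find concert pitch: the English horn sounds a perfect fifth below written, so E4 D5 D#5 sounds A3 G4 G#4.
Then write for Bb clarinet: it sounds a major second below written, so the part must be a major second above concert.
A3 → B3
G4 → A4
G#4 → A#4

B3 A4 A#4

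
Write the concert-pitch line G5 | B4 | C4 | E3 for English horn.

D6 F#5 G4 B3

Written C4 sounds as F3 on the English horn, so concert pitches are written a perfect fifth up.
G5 gives D6
B4 gives F#5
C4 gives G4
E3 gives B3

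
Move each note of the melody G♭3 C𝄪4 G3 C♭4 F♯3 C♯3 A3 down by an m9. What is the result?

F2 B##2 F#2 Bb2 E#2 B#1 G#2

Gb3: a ninth down reaches F, and 13 semitones makes it F2.
C##4: a ninth down reaches B, and 13 semitones makes it B##2.
G3 down a minor ninth is F#2.
A minor ninth down from Cb4 gives Bb2.
A minor ninth down from F#3 gives E#2.
C#3 down a minor ninth is B#1.
A3: a ninth down reaches G, and 13 semitones makes it G#2.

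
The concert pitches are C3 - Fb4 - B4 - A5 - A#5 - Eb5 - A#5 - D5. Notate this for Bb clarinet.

The Bb clarinet sounds a major second below written, so the written part must be a major second above concert — transpose each note up.
C3 becomes D3
Fb4 becomes Gb4
B4 becomes C#5
A5 becomes B5
A#5 becomes B#5
Eb5 becomes F5
A#5 becomes B#5
D5 becomes E5

D3 Gb4 C#5 B5 B#5 F5 B#5 E5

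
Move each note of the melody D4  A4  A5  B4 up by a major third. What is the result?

D4: a third up reaches F, and 4 semitones makes it F#4.
A4 up a major third is C#5.
A5: a third up reaches C, and 4 semitones makes it C#6.
A major third up from B4 gives D#5.

F#4 C#5 C#6 D#5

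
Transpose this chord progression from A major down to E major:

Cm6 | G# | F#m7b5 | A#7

Gm6 D# C#m7b5 E#7

A major down to E major is a perfect fourth; each chord root moves by that interval while the quality stays the same.
Cm6: root C down a perfect fourth → G, giving Gm6.
G#: root G# down a perfect fourth → D#, giving D#.
F#m7b5: root F# down a perfect fourth → C#, giving C#m7b5.
A#7: root A# down a perfect fourth → E#, giving E#7.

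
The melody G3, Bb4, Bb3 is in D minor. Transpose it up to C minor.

F4 Ab5 Ab4

D minor to C minor up is a minor seventh, so every note moves up by that interval.
G3 -> F4
Bb4 -> Ab5
Bb3 -> Ab4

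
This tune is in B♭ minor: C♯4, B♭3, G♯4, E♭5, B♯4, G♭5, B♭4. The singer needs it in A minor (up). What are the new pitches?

B♭ minor to A minor up is a major seventh, so every note moves up by that interval.
C#4 -> B#4
Bb3 -> A4
G#4 -> F##5
Eb5 -> D6
B#4 -> A##5
Gb5 -> F6
Bb4 -> A5

B#4 A4 F##5 D6 A##5 F6 A5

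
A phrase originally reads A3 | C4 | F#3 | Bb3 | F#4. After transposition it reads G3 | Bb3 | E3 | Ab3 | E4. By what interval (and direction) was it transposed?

down a major second

Take the first pair: A3 → G3. A to G spans 2 letter names, so the interval is some kind of second.
G3 to A3 is 2 semitones, which makes it a major second; the second version is lower, so the direction is down.
Checking another pair — F#4 → E4 — gives the same interval.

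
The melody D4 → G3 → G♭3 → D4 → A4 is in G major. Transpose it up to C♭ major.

G major to C♭ major up is a diminished fourth, so every note moves up by that interval.
D4 to Gb4
G3 to Cb4
Gb3 to Cbb4
D4 to Gb4
A4 to Db5

Gb4 Cb4 Cbb4 Gb4 Db5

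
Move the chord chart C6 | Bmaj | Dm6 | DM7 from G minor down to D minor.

G6 F#maj Am6 AM7

G minor down to D minor is a perfect fourth; each chord root moves by that interval while the quality stays the same.
C6: root C down a perfect fourth → G, giving G6.
Bmaj: root B down a perfect fourth → F#, giving F#maj.
Dm6: root D down a perfect fourth → A, giving Am6.
DM7: root D down a perfect fourth → A, giving AM7.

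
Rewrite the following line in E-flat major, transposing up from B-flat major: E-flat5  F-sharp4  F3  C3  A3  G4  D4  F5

B-flat major to E-flat major up is a perfect fourth, so every note moves up by that interval.
Eb5 to Ab5
F#4 to B4
F3 to Bb3
C3 to F3
A3 to D4
G4 to C5
D4 to G4
F5 to Bb5

Ab5 B4 Bb3 F3 D4 C5 G4 Bb5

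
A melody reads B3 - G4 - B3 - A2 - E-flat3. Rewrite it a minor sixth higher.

G4 Eb5 G4 F3 Cb4

B3 up a minor sixth is G4.
A minor sixth up from G4 gives Eb5.
A minor sixth up from B3 gives G4.
A minor sixth up from A2 gives F3.
A minor sixth up from Eb3 gives Cb4.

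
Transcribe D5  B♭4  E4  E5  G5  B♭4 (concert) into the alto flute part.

G5 Eb5 A4 A5 C6 Eb5

Written C4 sounds as G3 on the alto flute, so concert pitches are written a perfect fourth up.
D5 becomes G5
Bb4 becomes Eb5
E4 becomes A4
E5 becomes A5
G5 becomes C6
Bb4 becomes Eb5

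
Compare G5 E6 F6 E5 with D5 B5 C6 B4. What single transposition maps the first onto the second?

From G5 to D5 is 4 letter names — a fourth of some quality.
D5 to G5 is 5 semitones, which makes it a perfect fourth; the second version is lower, so the direction is down.
Checking another pair — E5 → B4 — gives the same interval.

down a perfect fourth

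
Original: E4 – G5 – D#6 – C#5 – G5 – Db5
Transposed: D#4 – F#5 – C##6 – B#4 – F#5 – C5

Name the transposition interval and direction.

down a minor second

Take the first pair: E4 → D#4. E to D spans 2 letter names, so the interval is some kind of second.
D#4 to E4 is 1 semitone, which makes it a minor second; the second version is lower, so the direction is down.
Checking another pair — Db5 → C5 — gives the same interval.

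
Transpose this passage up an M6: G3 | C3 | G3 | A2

E4 A3 E4 F#3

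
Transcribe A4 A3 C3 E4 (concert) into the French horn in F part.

E5 E4 G3 B4

The French horn in F sounds a perfect fifth below written, so the written part must be a perfect fifth above concert — transpose each note up.
A4 gives E5
A3 gives E4
C3 gives G3
E4 gives B4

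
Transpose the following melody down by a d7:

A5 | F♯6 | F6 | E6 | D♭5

A5: a seventh down reaches B, and 9 semitones makes it B#4.
F#6: a seventh down reaches G, and 9 semitones makes it G##5.
F6 down a diminished seventh is G#5.
E6 down a diminished seventh is F##5.
Db5 down a diminished seventh is E4.

B#4 G##5 G#5 F##5 E4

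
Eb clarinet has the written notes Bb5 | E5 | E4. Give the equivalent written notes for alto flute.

First find concert pitch: the Eb clarinet sounds a minor third above written, so Bb5 E5 E4 sounds Db6 G5 G4.
Then write for alto flute: it sounds a perfect fourth below written, so the part must be a perfect fourth above concert.
Db6 → Gb6
G5 → C6
G4 → C5

Gb6 C6 C5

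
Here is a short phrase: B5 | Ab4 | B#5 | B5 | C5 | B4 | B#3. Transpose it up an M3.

B5 → D#6
Ab4 → C5
B#5 → D##6
B5 → D#6
C5 → E5
B4 → D#5
B#3 → D##4

D#6 C5 D##6 D#6 E5 D#5 D##4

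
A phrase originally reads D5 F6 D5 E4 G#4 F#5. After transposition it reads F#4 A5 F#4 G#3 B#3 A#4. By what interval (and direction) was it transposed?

From D5 to F#4 is 6 letter names — a sixth of some quality.
F#4 to D5 is 8 semitones, which makes it a minor sixth; the second version is lower, so the direction is down.
Checking another pair — F#5 → A#4 — gives the same interval.

down a minor sixth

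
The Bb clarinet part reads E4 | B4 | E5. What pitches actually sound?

Written C4 on the Bb clarinet sounds as Bb3, a major second lower; apply that shift to every note.
E4 → D4
B4 → A4
E5 → D5

D4 A4 D5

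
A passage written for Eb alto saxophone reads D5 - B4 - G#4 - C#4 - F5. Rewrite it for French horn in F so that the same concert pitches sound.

C5 A4 F#4 B3 Eb5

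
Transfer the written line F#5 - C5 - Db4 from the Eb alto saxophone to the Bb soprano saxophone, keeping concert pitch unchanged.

B4 F4 Gb3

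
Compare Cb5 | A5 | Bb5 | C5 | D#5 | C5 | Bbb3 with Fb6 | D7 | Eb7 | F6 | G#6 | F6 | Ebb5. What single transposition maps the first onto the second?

Take the first pair: Cb5 → Fb6. C to F spans 11 letter names, so the interval is some kind of eleventh.
Cb5 to Fb6 is 17 semitones, which makes it a perfect eleventh; the second version is higher, so the direction is up.
Checking another pair — Bbb3 → Ebb5 — gives the same interval.

up a perfect eleventh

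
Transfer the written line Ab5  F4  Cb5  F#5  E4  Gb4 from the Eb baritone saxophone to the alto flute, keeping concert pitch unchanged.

First find concert pitch: the Eb baritone saxophone sounds a major thirteenth below written, so Ab5 F4 Cb5 F#5 E4 Gb4 sounds Cb4 Ab2 Ebb3 A3 G2 Bbb2.
Then write for alto flute: it sounds a perfect fourth below written, so the part must be a perfect fourth above concert.
Cb4 → Fb4
Ab2 → Db3
Ebb3 → Abb3
A3 → D4
G2 → C3
Bbb2 → Ebb3

Fb4 Db3 Abb3 D4 C3 Ebb3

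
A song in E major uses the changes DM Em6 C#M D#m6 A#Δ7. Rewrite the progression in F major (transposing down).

EbM Fm6 DM Em6 BΔ7

E major down to F major is a major seventh; each chord root moves by that interval while the quality stays the same.
DM: root D down a major seventh → Eb, giving EbM.
Em6: root E down a major seventh → F, giving Fm6.
C#M: root C# down a major seventh → D, giving DM.
D#m6: root D# down a major seventh → E, giving Em6.
A#Δ7: root A# down a major seventh → B, giving BΔ7.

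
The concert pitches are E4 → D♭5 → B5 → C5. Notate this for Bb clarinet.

F#4 Eb5 C#6 D5

Written C4 sounds as Bb3 on the Bb clarinet, so concert pitches are written a major second up.
E4 becomes F#4
Db5 becomes Eb5
B5 becomes C#6
C5 becomes D5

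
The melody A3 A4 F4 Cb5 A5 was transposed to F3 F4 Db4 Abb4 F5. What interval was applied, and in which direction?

down a major third

From A3 to F3 is 3 letter names — a third of some quality.
F3 to A3 is 4 semitones, which makes it a major third; the second version is lower, so the direction is down.
Checking another pair — A5 → F5 — gives the same interval.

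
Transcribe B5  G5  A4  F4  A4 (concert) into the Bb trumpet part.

The Bb trumpet sounds a major second below written, so the written part must be a major second above concert — transpose each note up.
B5 → C#6
G5 → A5
A4 → B4
F4 → G4
A4 → B4

C#6 A5 B4 G4 B4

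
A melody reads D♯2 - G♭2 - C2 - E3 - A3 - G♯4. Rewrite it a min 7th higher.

D#2 gives C#3
Gb2 gives Fb3
C2 gives Bb2
E3 gives D4
A3 gives G4
G#4 gives F#5

C#3 Fb3 Bb2 D4 G4 F#5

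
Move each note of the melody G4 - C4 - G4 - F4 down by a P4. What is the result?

G4 becomes D4
C4 becomes G3
G4 becomes D4
F4 becomes C4

D4 G3 D4 C4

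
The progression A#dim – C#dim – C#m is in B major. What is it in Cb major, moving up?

Bbdim Dbdim Dbm

B major up to Cb major is a diminished second; each chord root moves by that interval while the quality stays the same.
A#dim: root A# up a diminished second → Bb, giving Bbdim.
C#dim: root C# up a diminished second → Db, giving Dbdim.
C#m: root C# up a diminished second → Db, giving Dbm.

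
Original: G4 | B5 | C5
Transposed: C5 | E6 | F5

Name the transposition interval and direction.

up a perfect fourth

From G4 to C5 is 4 letter names — a fourth of some quality.
G4 to C5 is 5 semitones, which makes it a perfect fourth; the second version is higher, so the direction is up.
Checking another pair — C5 → F5 — gives the same interval.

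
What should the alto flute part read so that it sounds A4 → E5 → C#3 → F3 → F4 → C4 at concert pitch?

D5 A5 F#3 Bb3 Bb4 F4

The alto flute sounds a perfect fourth below written, so the written part must be a perfect fourth above concert — transpose each note up.
A4 to D5
E5 to A5
C#3 to F#3
F3 to Bb3
F4 to Bb4
C4 to F4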